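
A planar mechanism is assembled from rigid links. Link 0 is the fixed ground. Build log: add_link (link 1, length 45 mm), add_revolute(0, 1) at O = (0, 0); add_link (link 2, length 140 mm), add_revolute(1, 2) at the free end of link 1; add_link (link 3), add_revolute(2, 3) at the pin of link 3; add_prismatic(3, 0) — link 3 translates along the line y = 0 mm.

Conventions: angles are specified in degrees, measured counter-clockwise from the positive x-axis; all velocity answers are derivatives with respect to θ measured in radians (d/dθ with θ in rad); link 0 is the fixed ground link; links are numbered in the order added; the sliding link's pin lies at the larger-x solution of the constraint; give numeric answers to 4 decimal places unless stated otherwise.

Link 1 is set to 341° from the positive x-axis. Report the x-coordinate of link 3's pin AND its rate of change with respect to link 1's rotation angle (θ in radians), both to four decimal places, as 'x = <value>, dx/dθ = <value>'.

geometry: r = 45 mm, L = 140 mm, e = 0 mm
crank pin P = (r cos θ, r sin θ) = (42.548336, -14.650567)
h = r sin θ − e = -14.650567 − 0 = -14.650567
x = r cos θ + √(L² − h²) = 42.548336 + 139.231322 = 181.779657
dx/dθ = −r sin θ − h·r cos θ/√(L² − h²) (θ in radians; h = -14.650567) = 19.127701

x = 181.7797, dx/dθ = 19.1277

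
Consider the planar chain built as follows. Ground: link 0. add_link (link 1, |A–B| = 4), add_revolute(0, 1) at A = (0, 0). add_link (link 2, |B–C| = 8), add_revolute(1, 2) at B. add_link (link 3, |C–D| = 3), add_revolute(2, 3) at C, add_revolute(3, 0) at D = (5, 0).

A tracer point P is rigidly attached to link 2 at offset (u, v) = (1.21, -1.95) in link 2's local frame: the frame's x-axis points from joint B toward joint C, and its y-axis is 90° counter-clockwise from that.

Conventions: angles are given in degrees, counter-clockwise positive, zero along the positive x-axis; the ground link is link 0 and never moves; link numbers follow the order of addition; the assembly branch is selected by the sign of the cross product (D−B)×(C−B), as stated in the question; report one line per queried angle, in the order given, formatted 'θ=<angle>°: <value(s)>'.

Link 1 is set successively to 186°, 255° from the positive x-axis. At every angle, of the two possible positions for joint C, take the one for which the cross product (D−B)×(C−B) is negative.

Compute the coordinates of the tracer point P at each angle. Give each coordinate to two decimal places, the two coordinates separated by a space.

A=(0,0), D=(5.00,0)
θ=186°: B = A + 4.00·(cos186°, sin186°) = (-3.9781, -0.4181)
θ=186°: |BD| = 8.9878
θ=186°: circle(B,8.00) ∩ circle(D,3.00): a=7.5536, h=2.6350
θ=186°:   candidates: C₊=(3.4448,2.5654) cross=23.683; C₋=(3.6899,-2.6988) cross=-23.683
θ=186°:   branch - wants cross < 0 → take C=(3.6899,-2.6988) (cross=-23.683)
θ=186°: ex = (C−B)/|BC| = (0.9585,-0.2851); ey = (0.2851,0.9585)
θ=186°: P = B + 1.21·ex + -1.95·ey = (-3.3742,-2.6321)
θ=255°: B = A + 4.00·(cos255°, sin255°) = (-1.0353, -3.8637)
θ=255°: |BD| = 7.1661
θ=255°: circle(B,8.00) ∩ circle(D,3.00): a=7.4206, h=2.9892
θ=255°:   candidates: C₊=(3.6027,2.6547) cross=21.421; C₋=(6.8260,-2.3803) cross=-21.421
θ=255°:   branch - wants cross < 0 → take C=(6.8260,-2.3803) (cross=-21.421)
θ=255°: ex = (C−B)/|BC| = (0.9827,0.1854); ey = (-0.1854,0.9827)
θ=255°: P = B + 1.21·ex + -1.95·ey = (0.5153,-5.5555)

θ=186°: -3.37 -2.63
θ=255°: 0.52 -5.56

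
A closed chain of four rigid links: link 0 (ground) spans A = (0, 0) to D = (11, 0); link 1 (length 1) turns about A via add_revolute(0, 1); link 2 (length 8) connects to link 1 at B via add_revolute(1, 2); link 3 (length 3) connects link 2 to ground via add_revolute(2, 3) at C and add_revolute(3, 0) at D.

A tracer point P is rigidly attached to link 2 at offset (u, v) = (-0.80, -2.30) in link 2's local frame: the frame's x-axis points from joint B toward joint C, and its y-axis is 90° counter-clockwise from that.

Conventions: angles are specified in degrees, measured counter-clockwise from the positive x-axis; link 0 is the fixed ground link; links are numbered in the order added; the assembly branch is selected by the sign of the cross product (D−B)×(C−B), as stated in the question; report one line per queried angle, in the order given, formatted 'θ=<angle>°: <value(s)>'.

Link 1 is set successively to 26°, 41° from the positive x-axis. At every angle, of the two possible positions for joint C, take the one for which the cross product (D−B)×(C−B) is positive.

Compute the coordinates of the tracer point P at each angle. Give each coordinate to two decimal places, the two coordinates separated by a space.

A=(0,0), D=(11.00,0)
θ=26°: B = A + 1.00·(cos26°, sin26°) = (0.8988, 0.4384)
θ=26°: |BD| = 10.1107
θ=26°: circle(B,8.00) ∩ circle(D,3.00): a=7.7752, h=1.8830
θ=26°:   candidates: C₊=(8.7484,1.9825) cross=19.038; C₋=(8.5851,-1.7799) cross=-19.038
θ=26°:   branch + wants cross > 0 → take C=(8.7484,1.9825) (cross=19.038)
θ=26°: ex = (C−B)/|BC| = (0.9812,0.1930); ey = (-0.1930,0.9812)
θ=26°: P = B + -0.80·ex + -2.30·ey = (0.5578,-1.9728)
θ=41°: B = A + 1.00·(cos41°, sin41°) = (0.7547, 0.6561)
θ=41°: |BD| = 10.2663
θ=41°: circle(B,8.00) ∩ circle(D,3.00): a=7.8118, h=1.7250
θ=41°:   candidates: C₊=(8.6608,1.8783) cross=17.709; C₋=(8.4403,-1.5646) cross=-17.709
θ=41°:   branch + wants cross > 0 → take C=(8.6608,1.8783) (cross=17.709)
θ=41°: ex = (C−B)/|BC| = (0.9883,0.1528); ey = (-0.1528,0.9883)
θ=41°: P = B + -0.80·ex + -2.30·ey = (0.3155,-1.7392)

θ=26°: 0.56 -1.97
θ=41°: 0.32 -1.74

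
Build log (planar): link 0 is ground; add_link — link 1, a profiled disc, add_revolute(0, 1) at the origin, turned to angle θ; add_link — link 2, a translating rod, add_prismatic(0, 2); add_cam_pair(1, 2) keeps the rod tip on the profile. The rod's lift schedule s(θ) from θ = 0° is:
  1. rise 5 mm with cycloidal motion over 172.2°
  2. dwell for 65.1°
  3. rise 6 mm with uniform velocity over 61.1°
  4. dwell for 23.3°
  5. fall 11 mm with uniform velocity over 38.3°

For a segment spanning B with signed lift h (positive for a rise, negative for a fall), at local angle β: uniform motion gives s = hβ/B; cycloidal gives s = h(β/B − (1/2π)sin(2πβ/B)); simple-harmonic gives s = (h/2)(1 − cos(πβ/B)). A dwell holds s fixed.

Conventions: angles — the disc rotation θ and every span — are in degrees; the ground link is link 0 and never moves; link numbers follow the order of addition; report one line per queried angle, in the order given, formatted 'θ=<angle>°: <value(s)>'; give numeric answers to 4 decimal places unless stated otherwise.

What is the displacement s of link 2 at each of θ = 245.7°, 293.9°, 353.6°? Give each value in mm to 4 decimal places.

seg 1 [0°–172.2°] cycloidal, h=5: full span → s += 5 → s = 5.0000
seg 2 [172.2°–237.3°] dwell: s stays 5.0000
seg 3 [237.3°–298.4°] uniform, h=6: θ=245.7° here. β=8.4, B=61.1. 6·8.4/61.1 = 0.8249 → s = 5.8249
seg 3 [237.3°–298.4°] uniform, h=6: θ=293.9° here. β=56.6, B=61.1. 6·56.6/61.1 = 5.5581 → s = 10.5581
seg 3 [237.3°–298.4°] uniform, h=6: full span → s += 6 → s = 11.0000
seg 4 [298.4°–321.7°] dwell: s stays 11.0000
seg 5 [321.7°–360°] uniform, h=-11: θ=353.6° here. β=31.9, B=38.3. -11·31.9/38.3 = -9.1619 → s = 1.8381

θ=245.7°: 5.8249
θ=293.9°: 10.5581
θ=353.6°: 1.8381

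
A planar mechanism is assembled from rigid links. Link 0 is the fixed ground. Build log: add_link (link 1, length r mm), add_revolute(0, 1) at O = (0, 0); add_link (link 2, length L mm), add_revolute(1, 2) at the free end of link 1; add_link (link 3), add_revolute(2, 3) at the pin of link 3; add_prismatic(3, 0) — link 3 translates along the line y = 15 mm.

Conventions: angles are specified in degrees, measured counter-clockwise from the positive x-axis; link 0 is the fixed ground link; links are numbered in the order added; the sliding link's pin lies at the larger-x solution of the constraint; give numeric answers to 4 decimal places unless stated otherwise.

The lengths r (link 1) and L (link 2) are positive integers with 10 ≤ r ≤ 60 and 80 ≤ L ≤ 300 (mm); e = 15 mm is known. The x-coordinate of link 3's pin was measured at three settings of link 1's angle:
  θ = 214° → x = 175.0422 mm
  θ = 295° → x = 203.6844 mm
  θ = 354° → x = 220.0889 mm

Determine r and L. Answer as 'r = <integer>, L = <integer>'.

constraint per measurement: (x − r cos θ)² + (r sin θ − e)² = L²
subtracting the θ₁ and θ₂ equations cancels the r² and L² terms:
r = (x₁² − x₂²) / (2[(x₁cos θ₁ + e sin θ₁) − (x₂cos θ₂ + e sin θ₂)]) = 24.0000 → r = 24
L² = (x₁ − r cos θ₁)² + (r sin θ₁ − e)² = 38808.9856 → L = 197.0000 → L = 197
check at θ₃=354°: x = 220.0889 (printed 220.0889) ✓

r = 24, L = 197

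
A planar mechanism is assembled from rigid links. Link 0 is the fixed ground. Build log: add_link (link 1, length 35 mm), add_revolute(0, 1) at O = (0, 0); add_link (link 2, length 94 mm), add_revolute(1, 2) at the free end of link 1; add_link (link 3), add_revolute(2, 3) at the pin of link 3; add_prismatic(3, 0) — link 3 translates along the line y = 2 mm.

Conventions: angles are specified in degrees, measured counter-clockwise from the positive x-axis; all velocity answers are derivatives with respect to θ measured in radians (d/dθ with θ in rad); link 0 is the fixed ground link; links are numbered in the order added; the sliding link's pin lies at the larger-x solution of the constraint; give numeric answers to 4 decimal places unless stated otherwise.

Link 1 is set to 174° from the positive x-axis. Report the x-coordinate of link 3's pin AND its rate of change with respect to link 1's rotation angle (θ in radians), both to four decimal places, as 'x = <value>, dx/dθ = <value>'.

geometry: r = 35 mm, L = 94 mm, e = 2 mm
crank pin P = (r cos θ, r sin θ) = (-34.808266, 3.658496)
h = r sin θ − e = 3.658496 − 2 = 1.658496
x = r cos θ + √(L² − h²) = -34.808266 + 93.985368 = 59.177102
dx/dθ = −r sin θ − h·r cos θ/√(L² − h²) (θ in radians; h = 1.658496) = -3.044258

x = 59.1771, dx/dθ = -3.0443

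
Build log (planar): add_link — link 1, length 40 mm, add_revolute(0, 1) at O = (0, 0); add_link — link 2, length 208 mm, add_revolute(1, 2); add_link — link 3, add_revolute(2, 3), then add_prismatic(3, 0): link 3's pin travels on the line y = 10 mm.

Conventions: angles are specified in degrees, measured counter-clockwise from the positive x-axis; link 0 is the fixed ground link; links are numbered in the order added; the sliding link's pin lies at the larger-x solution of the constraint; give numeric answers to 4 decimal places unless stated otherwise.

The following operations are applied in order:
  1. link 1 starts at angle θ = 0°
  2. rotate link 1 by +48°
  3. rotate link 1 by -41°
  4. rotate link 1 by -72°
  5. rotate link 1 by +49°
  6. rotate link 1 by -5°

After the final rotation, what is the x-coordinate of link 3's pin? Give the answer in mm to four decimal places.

geometry: r = 40 mm, L = 208 mm, e = 10 mm; θ starts at 0°
rotate link 1 by +48°: θ ← 0° +48° = 48°
rotate link 1 by -41°: θ ← 48° -41° = 7°
rotate link 1 by -72°: θ ← 7° -72° = -65°
rotate link 1 by +49°: θ ← -65° +49° = -16°
rotate link 1 by -5°: θ ← -16° -5° = -21°
crank pin P = (r cos θ, r sin θ) = (37.343217, -14.334718)
h = r sin θ − e = -14.334718 − 10 = -24.334718
x = r cos θ + √(L² − h²) = 37.343217 + 206.571589 = 243.914806

243.9148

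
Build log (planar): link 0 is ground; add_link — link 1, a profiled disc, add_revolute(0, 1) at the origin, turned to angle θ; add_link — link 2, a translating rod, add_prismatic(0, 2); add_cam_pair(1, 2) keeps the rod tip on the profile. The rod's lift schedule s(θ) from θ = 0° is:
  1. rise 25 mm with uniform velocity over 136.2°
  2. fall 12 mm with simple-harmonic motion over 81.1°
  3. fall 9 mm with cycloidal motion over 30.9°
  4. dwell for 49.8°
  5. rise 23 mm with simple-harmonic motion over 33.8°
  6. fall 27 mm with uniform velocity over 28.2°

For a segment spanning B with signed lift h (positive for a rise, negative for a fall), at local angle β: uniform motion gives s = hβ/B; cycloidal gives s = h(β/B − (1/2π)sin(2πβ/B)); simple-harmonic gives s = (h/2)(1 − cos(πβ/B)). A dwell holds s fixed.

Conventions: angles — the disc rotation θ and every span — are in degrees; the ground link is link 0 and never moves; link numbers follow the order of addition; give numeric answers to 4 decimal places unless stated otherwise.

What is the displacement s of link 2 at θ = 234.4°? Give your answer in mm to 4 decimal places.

seg 1 [0°–136.2°] uniform, h=25: full span → s += 25 → s = 25.0000
seg 2 [136.2°–217.3°] simple-harmonic, h=-12: full span → s += -12 → s = 13.0000
seg 3 [217.3°–248.2°] cycloidal, h=-9: θ=234.4° here. β=17.1, B=30.9. -9·(0.5534 − sin(2π·0.5534)/(2π)) = -5.4522 → s = 7.5478

7.5478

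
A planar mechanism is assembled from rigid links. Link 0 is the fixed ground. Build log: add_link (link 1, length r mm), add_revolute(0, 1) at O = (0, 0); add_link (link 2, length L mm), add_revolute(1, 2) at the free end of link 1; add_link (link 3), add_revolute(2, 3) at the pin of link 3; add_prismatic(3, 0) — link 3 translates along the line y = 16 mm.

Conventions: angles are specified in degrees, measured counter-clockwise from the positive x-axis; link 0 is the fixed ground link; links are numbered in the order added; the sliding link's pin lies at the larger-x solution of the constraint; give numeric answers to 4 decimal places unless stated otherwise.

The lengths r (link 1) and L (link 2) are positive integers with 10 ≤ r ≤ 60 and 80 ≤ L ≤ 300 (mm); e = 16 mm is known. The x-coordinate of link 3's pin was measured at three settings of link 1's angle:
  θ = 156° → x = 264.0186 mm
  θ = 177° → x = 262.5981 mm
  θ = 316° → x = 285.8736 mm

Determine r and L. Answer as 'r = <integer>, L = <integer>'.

constraint per measurement: (x − r cos θ)² + (r sin θ − e)² = L²
subtracting the θ₁ and θ₂ equations cancels the r² and L² terms:
r = (x₁² − x₂²) / (2[(x₁cos θ₁ + e sin θ₁) − (x₂cos θ₂ + e sin θ₂)]) = 14.0004 → r = 14
L² = (x₁ − r cos θ₁)² + (r sin θ₁ − e)² = 76729.0069 → L = 277.0000 → L = 277
check at θ₃=316°: x = 285.8736 (printed 285.8736) ✓

r = 14, L = 277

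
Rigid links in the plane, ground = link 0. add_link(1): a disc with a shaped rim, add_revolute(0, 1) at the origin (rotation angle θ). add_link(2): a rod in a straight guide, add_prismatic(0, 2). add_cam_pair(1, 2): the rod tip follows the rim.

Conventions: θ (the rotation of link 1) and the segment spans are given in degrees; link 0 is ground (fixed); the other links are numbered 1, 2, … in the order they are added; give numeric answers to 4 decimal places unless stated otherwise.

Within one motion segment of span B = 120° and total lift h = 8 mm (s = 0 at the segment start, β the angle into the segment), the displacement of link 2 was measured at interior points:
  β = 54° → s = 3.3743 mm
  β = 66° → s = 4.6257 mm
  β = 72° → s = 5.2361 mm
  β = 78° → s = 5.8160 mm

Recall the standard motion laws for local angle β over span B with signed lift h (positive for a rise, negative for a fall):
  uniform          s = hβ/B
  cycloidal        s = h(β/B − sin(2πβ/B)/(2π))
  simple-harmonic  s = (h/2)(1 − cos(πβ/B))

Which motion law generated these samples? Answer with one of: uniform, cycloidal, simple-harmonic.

candidates at β/B = r: uniform s = h·r (linear in β); cycloidal s = h·(r − sin(2πr)/(2π)); simple-harmonic s = (h/2)(1 − cos(πr))
β=54°: printed 3.3743 | uniform 3.6000, cycloidal 3.2065, simple-harmonic 3.3743
β=66°: printed 4.6257 | uniform 4.4000, cycloidal 4.7935, simple-harmonic 4.6257
β=72°: printed 5.2361 | uniform 4.8000, cycloidal 5.5484, simple-harmonic 5.2361
β=78°: printed 5.8160 | uniform 5.2000, cycloidal 6.2301, simple-harmonic 5.8160
only one law matches every sample → simple-harmonic

simple-harmonic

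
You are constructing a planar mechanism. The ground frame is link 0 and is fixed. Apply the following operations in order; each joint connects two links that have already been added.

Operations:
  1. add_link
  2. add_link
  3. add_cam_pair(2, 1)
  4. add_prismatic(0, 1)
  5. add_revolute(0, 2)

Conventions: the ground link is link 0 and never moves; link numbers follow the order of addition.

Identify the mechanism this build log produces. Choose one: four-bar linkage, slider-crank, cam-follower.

links: 3 (incl. ground); joints: 1 revolute, 1 prismatic, 1 higher (cam) pair, forming one closed loop
3 links, revolute + prismatic + higher pair in one loop → cam-follower

cam-follower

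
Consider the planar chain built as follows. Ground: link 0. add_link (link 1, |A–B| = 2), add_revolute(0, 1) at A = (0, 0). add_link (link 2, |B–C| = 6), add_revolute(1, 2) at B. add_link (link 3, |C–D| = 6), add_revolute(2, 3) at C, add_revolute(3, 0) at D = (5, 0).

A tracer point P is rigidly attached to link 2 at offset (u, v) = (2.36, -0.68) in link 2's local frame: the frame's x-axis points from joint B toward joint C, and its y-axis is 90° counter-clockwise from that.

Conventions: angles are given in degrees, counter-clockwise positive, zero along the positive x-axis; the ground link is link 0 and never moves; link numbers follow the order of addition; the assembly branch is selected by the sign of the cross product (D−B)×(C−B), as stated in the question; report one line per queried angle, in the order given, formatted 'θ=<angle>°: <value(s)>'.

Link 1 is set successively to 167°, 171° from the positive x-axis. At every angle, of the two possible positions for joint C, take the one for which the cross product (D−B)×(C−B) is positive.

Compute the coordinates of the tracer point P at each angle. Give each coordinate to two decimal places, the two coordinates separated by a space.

A=(0,0), D=(5.00,0)
θ=167°: B = A + 2.00·(cos167°, sin167°) = (-1.9487, 0.4499)
θ=167°: |BD| = 6.9633
θ=167°: circle(B,6.00) ∩ circle(D,6.00): a=3.4816, h=4.8865
θ=167°:   candidates: C₊=(1.8414,5.1013) cross=34.026; C₋=(1.2099,-4.6514) cross=-34.026
θ=167°:   branch + wants cross > 0 → take C=(1.8414,5.1013) (cross=34.026)
θ=167°: ex = (C−B)/|BC| = (0.6317,0.7752); ey = (-0.7752,0.6317)
θ=167°: P = B + 2.36·ex + -0.68·ey = (0.0692,1.8499)
θ=171°: B = A + 2.00·(cos171°, sin171°) = (-1.9754, 0.3129)
θ=171°: |BD| = 6.9824
θ=171°: circle(B,6.00) ∩ circle(D,6.00): a=3.4912, h=4.8797
θ=171°:   candidates: C₊=(1.7310,5.0312) cross=34.072; C₋=(1.2937,-4.7184) cross=-34.072
θ=171°:   branch + wants cross > 0 → take C=(1.7310,5.0312) (cross=34.072)
θ=171°: ex = (C−B)/|BC| = (0.6177,0.7864); ey = (-0.7864,0.6177)
θ=171°: P = B + 2.36·ex + -0.68·ey = (0.0172,1.7487)

θ=167°: 0.07 1.85
θ=171°: 0.02 1.75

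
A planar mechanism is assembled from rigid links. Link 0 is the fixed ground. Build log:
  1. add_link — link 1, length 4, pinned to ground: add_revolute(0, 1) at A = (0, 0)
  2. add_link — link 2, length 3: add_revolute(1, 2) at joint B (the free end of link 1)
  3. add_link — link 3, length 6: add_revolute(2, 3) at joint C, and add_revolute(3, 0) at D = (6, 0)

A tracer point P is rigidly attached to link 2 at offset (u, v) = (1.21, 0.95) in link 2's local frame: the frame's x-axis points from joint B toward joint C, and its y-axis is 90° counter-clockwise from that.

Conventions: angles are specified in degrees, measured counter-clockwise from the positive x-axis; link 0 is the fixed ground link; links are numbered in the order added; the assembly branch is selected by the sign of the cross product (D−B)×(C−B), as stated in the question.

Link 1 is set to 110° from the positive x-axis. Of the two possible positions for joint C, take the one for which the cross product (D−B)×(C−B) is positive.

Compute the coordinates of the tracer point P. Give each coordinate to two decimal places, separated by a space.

A=(0,0), D=(6.00,0)
B = A + 4.00·(cos110°, sin110°) = (-1.3681, 3.7588)
|BD| = 8.2715
circle(B,3.00) ∩ circle(D,6.00): a=2.5036, h=1.6529
  candidates: C₊=(1.6132,4.0934) cross=13.672; C₋=(0.1110,1.1487) cross=-13.672
  branch + wants cross > 0 → take C=(1.6132,4.0934) (cross=13.672)
ex = (C−B)/|BC| = (0.9938,0.1115); ey = (-0.1115,0.9938)
P = B + 1.21·ex + 0.95·ey = (-0.2716,4.8378)

-0.27 4.84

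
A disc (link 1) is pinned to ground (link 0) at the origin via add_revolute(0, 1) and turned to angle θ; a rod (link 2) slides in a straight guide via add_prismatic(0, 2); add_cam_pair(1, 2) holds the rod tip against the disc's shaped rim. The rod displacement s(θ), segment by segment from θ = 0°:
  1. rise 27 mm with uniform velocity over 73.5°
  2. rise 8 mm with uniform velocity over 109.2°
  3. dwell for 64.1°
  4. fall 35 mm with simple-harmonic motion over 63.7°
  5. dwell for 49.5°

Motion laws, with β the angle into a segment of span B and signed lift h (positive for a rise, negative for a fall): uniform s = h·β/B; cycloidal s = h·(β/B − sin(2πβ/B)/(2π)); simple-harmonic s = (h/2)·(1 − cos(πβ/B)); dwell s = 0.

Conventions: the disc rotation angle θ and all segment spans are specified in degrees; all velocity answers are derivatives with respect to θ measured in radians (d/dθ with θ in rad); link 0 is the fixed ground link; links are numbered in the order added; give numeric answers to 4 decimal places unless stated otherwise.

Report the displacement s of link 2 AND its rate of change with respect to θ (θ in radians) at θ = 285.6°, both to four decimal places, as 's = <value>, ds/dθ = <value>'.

segment 1 (0° to 73.5°, uniform, h = 27) is passed completely: s = 0.0000 + (27) = 27.0000
segment 2 (73.5° to 182.7°, uniform, h = 8) is passed completely: s = 27.0000 + (8) = 35.0000
segment 3 (182.7° to 246.8°, dwell): s unchanged at 35.0000
θ = 285.6° falls in segment 4 (246.8° to 310.5°, simple-harmonic, h = -35): β = 285.6 − 246.8 = 38.8°, B = 63.7°; Δs = -35/2·(1 − cos(π·0.6091)) = -23.3816; s = 35.0000 − 23.3816 = 11.6184
velocity in seg [246.8°–310.5°] (simple-harmonic), θ in radians: β = 38.8° = 0.6772 rad, B = 63.7° = 1.1118 rad; ds/dθ = (πh/(2B)) sin(πβ/B) = (π·(-35)/(2·1.1118)) sin(π·0.6091) = -46.573976 mm/rad

s = 11.6184, ds/dθ = -46.5740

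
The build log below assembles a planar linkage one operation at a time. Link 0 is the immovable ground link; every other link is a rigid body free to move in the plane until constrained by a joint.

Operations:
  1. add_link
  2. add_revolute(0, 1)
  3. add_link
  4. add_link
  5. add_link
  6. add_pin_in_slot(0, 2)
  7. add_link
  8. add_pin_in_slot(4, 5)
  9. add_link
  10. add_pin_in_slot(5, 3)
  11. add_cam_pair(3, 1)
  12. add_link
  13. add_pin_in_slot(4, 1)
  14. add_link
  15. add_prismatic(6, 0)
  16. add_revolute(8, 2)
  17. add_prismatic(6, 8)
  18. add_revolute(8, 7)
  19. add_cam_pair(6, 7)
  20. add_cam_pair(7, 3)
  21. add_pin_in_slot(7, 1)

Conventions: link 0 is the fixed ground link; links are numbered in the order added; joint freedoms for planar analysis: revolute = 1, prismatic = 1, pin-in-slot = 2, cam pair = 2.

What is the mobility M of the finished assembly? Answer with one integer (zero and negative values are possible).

(L,J1,J2)=(1,0,0); link0 fixed
link1: (2,0,0)
R 0-1 [J1]: (2,1,0)
link2: (3,1,0)
link3: (4,1,0)
link4: (5,1,0)
PS 0-2 [J2]: (5,1,1)
link5: (6,1,1)
PS 4-5 [J2]: (6,1,2)
link6: (7,1,2)
PS 5-3 [J2]: (7,1,3)
C 3-1 [J2]: (7,1,4)
link7: (8,1,4)
PS 4-1 [J2]: (8,1,5)
link8: (9,1,5)
P 6-0 [J1]: (9,2,5)
R 8-2 [J1]: (9,3,5)
P 6-8 [J1]: (9,4,5)
R 8-7 [J1]: (9,5,5)
C 6-7 [J2]: (9,5,6)
C 7-3 [J2]: (9,5,7)
PS 7-1 [J2]: (9,5,8)
Grübler: 3·8 − 2·5 − 8 = 6

M = 6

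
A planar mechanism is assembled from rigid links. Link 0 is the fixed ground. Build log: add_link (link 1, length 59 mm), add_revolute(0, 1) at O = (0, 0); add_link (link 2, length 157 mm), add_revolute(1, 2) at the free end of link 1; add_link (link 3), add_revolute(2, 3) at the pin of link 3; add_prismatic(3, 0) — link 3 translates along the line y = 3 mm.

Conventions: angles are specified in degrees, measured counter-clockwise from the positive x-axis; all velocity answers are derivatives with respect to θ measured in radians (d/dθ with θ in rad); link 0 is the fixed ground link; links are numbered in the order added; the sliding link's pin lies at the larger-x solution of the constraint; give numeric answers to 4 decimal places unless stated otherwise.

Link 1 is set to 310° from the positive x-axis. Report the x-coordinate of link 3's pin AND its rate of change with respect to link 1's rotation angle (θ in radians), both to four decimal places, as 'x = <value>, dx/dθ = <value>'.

geometry: r = 59 mm, L = 157 mm, e = 3 mm
crank pin P = (r cos θ, r sin θ) = (37.924469, -45.196622)
h = r sin θ − e = -45.196622 − 3 = -48.196622
x = r cos θ + √(L² − h²) = 37.924469 + 149.419161 = 187.343630
dx/dθ = −r sin θ − h·r cos θ/√(L² − h²) (θ in radians; h = -48.196622) = 57.429533

x = 187.3436, dx/dθ = 57.4295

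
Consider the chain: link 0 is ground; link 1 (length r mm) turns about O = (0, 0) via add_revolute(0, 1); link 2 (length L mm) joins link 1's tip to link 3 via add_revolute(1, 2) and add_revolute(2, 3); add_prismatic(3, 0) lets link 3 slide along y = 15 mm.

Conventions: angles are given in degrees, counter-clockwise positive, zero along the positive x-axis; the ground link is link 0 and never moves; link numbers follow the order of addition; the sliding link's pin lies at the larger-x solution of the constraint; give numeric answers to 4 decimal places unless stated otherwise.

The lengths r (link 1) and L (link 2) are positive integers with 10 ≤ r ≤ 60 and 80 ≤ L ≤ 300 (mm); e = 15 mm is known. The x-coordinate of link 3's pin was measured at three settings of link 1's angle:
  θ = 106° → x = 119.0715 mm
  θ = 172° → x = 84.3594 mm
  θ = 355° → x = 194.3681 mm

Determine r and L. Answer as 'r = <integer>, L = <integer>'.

constraint per measurement: (x − r cos θ)² + (r sin θ − e)² = L²
subtracting the θ₁ and θ₂ equations cancels the r² and L² terms:
r = (x₁² − x₂²) / (2[(x₁cos θ₁ + e sin θ₁) − (x₂cos θ₂ + e sin θ₂)]) = 56.0000 → r = 56
L² = (x₁ − r cos θ₁)² + (r sin θ₁ − e)² = 19600.0044 → L = 140.0000 → L = 140
check at θ₃=355°: x = 194.3681 (printed 194.3681) ✓

r = 56, L = 140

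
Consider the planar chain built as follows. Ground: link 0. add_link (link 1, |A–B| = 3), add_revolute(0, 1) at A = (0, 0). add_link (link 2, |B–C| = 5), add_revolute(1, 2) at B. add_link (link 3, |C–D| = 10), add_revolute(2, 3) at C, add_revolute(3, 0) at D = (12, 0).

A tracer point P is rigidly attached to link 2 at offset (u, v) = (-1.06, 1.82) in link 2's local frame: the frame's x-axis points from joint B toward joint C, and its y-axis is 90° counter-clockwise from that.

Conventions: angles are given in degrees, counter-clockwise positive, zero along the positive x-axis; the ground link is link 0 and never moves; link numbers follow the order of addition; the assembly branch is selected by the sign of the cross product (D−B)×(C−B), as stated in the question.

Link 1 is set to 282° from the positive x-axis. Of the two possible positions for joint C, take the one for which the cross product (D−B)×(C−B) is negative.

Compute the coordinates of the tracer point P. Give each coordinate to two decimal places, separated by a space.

A=(0,0), D=(12.00,0)
B = A + 3.00·(cos282°, sin282°) = (0.6237, -2.9344)
|BD| = 11.7486
circle(B,5.00) ∩ circle(D,10.00): a=2.6825, h=4.2195
  candidates: C₊=(2.1673,1.8213) cross=49.574; C₋=(4.2751,-6.3502) cross=-49.574
  branch - wants cross < 0 → take C=(4.2751,-6.3502) (cross=-49.574)
ex = (C−B)/|BC| = (0.7303,-0.6832); ey = (0.6832,0.7303)
P = B + -1.06·ex + 1.82·ey = (1.0930,-0.8812)

1.09 -0.88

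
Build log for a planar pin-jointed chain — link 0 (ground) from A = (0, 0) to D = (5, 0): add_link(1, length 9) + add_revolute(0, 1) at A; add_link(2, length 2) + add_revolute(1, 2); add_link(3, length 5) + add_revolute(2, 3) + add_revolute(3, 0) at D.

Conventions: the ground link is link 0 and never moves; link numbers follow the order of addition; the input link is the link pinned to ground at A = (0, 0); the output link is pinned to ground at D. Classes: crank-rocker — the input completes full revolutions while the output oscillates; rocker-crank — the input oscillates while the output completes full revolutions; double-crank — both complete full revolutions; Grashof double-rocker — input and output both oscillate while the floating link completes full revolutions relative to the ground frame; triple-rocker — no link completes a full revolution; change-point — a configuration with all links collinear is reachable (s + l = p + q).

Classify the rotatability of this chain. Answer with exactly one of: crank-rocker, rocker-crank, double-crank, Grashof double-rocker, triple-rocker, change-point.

lengths: ground=5, input=9, coupler=2, output=5
sorted: s=2 (shortest), l=9 (longest), p+q=10
s + l = 11 vs p + q = 10
s + l > p + q → non-Grashof → no link fully rotates → triple-rocker

triple-rocker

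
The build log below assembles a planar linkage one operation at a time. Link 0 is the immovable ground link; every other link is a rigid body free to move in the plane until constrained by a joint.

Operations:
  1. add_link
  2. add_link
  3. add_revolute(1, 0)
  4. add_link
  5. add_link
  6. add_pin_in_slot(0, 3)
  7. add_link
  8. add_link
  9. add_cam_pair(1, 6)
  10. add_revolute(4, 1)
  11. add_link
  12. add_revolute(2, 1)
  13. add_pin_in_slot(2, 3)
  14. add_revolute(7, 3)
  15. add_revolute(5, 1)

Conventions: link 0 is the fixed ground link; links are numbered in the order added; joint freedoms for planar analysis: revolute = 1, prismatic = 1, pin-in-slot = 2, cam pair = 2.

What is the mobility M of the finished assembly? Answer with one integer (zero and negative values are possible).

ground; <1,0,0>
#1 <2,0,0>
#2 <3,0,0>
R:1↔0 J1 <3,1,0>
#3 <4,1,0>
#4 <5,1,0>
PS:0↔3 J2 <5,1,1>
#5 <6,1,1>
#6 <7,1,1>
C:1↔6 J2 <7,1,2>
R:4↔1 J1 <7,2,2>
#7 <8,2,2>
R:2↔1 J1 <8,3,2>
PS:2↔3 J2 <8,3,3>
R:7↔3 J1 <8,4,3>
R:5↔1 J1 <8,5,3>
3×7 − 2×5 − 1×3 = 8

M = 8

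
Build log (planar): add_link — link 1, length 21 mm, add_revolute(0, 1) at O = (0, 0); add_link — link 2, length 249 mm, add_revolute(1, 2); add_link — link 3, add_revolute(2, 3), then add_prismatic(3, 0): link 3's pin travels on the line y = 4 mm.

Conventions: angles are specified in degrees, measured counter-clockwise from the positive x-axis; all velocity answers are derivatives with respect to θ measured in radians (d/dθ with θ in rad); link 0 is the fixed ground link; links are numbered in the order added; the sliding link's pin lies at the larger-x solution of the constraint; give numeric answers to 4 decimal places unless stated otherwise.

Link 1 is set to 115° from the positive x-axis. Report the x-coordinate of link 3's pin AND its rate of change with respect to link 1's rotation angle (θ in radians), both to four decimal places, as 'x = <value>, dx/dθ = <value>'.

geometry: r = 21 mm, L = 249 mm, e = 4 mm
crank pin P = (r cos θ, r sin θ) = (-8.874983, 19.032464)
h = r sin θ − e = 19.032464 − 4 = 15.032464
x = r cos θ + √(L² − h²) = -8.874983 + 248.545821 = 239.670837
dx/dθ = −r sin θ − h·r cos θ/√(L² − h²) (θ in radians; h = 15.032464) = -18.495690

x = 239.6708, dx/dθ = -18.4957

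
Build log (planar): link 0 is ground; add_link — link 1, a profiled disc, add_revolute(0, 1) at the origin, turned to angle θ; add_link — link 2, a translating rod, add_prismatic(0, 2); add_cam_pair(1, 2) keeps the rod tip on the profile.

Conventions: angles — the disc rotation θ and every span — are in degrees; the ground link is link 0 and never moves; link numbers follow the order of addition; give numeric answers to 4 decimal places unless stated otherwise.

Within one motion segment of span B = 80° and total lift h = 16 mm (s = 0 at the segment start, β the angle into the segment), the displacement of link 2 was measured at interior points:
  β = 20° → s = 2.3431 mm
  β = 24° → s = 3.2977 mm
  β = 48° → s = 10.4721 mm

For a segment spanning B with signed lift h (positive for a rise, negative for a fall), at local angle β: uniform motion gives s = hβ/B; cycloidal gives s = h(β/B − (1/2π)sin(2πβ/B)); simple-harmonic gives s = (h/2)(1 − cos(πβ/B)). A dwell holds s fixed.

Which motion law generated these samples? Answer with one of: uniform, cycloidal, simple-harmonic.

candidates at β/B = r: uniform s = h·r (linear in β); cycloidal s = h·(r − sin(2πr)/(2π)); simple-harmonic s = (h/2)(1 − cos(πr))
β=20°: printed 2.3431 | uniform 4.0000, cycloidal 1.4535, simple-harmonic 2.3431
β=24°: printed 3.2977 | uniform 4.8000, cycloidal 2.3782, simple-harmonic 3.2977
β=48°: printed 10.4721 | uniform 9.6000, cycloidal 11.0968, simple-harmonic 10.4721
only one law matches every sample → simple-harmonic

simple-harmonic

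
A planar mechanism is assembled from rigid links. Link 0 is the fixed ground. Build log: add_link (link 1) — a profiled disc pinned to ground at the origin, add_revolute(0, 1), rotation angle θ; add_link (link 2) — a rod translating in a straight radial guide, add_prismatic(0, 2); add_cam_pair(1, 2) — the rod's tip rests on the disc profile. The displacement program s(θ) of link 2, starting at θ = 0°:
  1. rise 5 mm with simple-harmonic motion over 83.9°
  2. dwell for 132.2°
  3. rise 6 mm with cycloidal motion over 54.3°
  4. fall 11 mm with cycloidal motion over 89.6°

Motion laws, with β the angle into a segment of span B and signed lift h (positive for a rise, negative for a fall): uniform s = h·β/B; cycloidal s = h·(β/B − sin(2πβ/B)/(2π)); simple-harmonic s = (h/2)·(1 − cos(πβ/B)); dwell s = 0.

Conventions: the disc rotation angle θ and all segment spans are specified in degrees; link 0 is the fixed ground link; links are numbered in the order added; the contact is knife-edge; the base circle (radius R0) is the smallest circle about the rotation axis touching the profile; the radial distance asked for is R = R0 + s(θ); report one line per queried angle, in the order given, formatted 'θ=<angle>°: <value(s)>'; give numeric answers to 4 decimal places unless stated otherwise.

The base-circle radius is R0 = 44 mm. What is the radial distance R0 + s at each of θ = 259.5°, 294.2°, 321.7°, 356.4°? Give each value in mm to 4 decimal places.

seg 1 [0°–83.9°] simple-harmonic, h=5: full span → s += 5 → s = 5.0000
seg 2 [83.9°–216.1°] dwell: s stays 5.0000
seg 3 [216.1°–270.4°] cycloidal, h=6: θ=259.5° here. β=43.4, B=54.3. 6·(0.7993 − sin(2π·0.7993)/(2π)) = 5.7051 → s = 10.7051
seg 3 [216.1°–270.4°] cycloidal, h=6: full span → s += 6 → s = 11.0000
seg 4 [270.4°–360°] cycloidal, h=-11: θ=294.2° here. β=23.8, B=89.6. -11·(0.2656 − sin(2π·0.2656)/(2π)) = -1.1796 → s = 9.8204
seg 4 [270.4°–360°] cycloidal, h=-11: θ=321.7° here. β=51.3, B=89.6. -11·(0.5725 − sin(2π·0.5725)/(2π)) = -7.0686 → s = 3.9314
seg 4 [270.4°–360°] cycloidal, h=-11: θ=356.4° here. β=86, B=89.6. -11·(0.9598 − sin(2π·0.9598)/(2π)) = -10.9953 → s = 0.0047
θ=259.5°: R = R0 + s = 44 + 10.7051 = 54.7051
θ=294.2°: R = R0 + s = 44 + 9.8204 = 53.8204
θ=321.7°: R = R0 + s = 44 + 3.9314 = 47.9314
θ=356.4°: R = R0 + s = 44 + 0.0047 = 44.0047

θ=259.5°: 54.7051
θ=294.2°: 53.8204
θ=321.7°: 47.9314
θ=356.4°: 44.0047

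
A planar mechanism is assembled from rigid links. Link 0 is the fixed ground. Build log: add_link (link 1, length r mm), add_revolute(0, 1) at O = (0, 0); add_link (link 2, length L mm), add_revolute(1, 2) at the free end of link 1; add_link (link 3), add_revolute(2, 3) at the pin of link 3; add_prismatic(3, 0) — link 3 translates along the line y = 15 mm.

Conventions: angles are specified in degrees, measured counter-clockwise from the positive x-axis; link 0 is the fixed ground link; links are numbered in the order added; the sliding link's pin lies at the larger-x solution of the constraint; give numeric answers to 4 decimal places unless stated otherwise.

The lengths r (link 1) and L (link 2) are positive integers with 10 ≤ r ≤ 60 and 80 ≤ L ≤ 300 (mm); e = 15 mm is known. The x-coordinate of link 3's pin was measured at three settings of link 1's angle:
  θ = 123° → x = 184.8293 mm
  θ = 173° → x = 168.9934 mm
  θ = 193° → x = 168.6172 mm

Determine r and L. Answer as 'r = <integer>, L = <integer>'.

constraint per measurement: (x − r cos θ)² + (r sin θ − e)² = L²
subtracting the θ₁ and θ₂ equations cancels the r² and L² terms:
r = (x₁² − x₂²) / (2[(x₁cos θ₁ + e sin θ₁) − (x₂cos θ₂ + e sin θ₂)]) = 36.0002 → r = 36
L² = (x₁ − r cos θ₁)² + (r sin θ₁ − e)² = 42025.0040 → L = 205.0000 → L = 205
check at θ₃=193°: x = 168.6172 (printed 168.6172) ✓

r = 36, L = 205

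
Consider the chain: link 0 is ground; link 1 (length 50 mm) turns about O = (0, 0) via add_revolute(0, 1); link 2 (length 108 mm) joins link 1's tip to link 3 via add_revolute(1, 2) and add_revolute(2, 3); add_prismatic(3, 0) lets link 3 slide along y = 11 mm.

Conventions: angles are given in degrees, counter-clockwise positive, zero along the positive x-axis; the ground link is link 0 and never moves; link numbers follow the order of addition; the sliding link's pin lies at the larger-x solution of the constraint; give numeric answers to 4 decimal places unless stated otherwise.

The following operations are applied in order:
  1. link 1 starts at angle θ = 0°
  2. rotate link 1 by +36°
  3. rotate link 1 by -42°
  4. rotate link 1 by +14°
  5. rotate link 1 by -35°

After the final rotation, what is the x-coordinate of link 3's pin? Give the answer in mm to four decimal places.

geometry: r = 50 mm, L = 108 mm, e = 11 mm; θ starts at 0°
rotate link 1 by +36°: θ ← 0° +36° = 36°
rotate link 1 by -42°: θ ← 36° -42° = -6°
rotate link 1 by +14°: θ ← -6° +14° = 8°
rotate link 1 by -35°: θ ← 8° -35° = -27°
crank pin P = (r cos θ, r sin θ) = (44.550326, -22.699525)
h = r sin θ − e = -22.699525 − 11 = -33.699525
x = r cos θ + √(L² − h²) = 44.550326 + 102.607709 = 147.158036

147.1580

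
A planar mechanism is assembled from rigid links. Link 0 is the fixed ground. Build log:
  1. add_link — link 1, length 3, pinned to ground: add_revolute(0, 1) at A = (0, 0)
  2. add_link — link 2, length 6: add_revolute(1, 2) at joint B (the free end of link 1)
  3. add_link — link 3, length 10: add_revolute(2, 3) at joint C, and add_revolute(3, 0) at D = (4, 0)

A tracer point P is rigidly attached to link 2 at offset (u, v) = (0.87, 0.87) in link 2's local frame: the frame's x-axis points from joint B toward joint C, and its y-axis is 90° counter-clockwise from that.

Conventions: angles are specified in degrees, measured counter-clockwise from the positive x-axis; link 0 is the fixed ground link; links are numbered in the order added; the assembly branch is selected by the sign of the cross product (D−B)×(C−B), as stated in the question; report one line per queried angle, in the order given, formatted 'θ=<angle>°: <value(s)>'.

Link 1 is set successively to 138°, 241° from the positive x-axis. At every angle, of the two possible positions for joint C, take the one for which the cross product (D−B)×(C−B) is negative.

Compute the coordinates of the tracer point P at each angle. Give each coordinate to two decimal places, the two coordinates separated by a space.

A=(0,0), D=(4.00,0)
θ=138°: B = A + 3.00·(cos138°, sin138°) = (-2.2294, 2.0074)
θ=138°: |BD| = 6.5449
θ=138°: circle(B,6.00) ∩ circle(D,10.00): a=-1.6169, h=5.7780
θ=138°:   candidates: C₊=(-1.9962,8.0029) cross=37.817; C₋=(-5.5406,-2.9962) cross=-37.817
θ=138°:   branch - wants cross < 0 → take C=(-5.5406,-2.9962) (cross=-37.817)
θ=138°: ex = (C−B)/|BC| = (-0.5519,-0.8339); ey = (0.8339,-0.5519)
θ=138°: P = B + 0.87·ex + 0.87·ey = (-1.9840,0.8017)
θ=241°: B = A + 3.00·(cos241°, sin241°) = (-1.4544, -2.6239)
θ=241°: |BD| = 6.0527
θ=241°: circle(B,6.00) ∩ circle(D,10.00): a=-2.2605, h=5.5579
θ=241°:   candidates: C₊=(-5.9008,1.4047) cross=33.640; C₋=(-1.0822,-8.6123) cross=-33.640
θ=241°:   branch - wants cross < 0 → take C=(-1.0822,-8.6123) (cross=-33.640)
θ=241°: ex = (C−B)/|BC| = (0.0620,-0.9981); ey = (0.9981,0.0620)
θ=241°: P = B + 0.87·ex + 0.87·ey = (-0.5321,-3.4382)

θ=138°: -1.98 0.80
θ=241°: -0.53 -3.44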